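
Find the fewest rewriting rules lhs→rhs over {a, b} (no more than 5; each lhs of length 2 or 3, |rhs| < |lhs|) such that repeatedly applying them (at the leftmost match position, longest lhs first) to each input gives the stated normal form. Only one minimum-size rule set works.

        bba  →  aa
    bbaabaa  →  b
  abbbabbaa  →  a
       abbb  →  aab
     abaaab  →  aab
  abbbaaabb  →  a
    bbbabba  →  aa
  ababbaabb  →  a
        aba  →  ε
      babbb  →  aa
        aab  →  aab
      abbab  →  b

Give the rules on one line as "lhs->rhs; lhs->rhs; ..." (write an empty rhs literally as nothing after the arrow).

  | bba => aa
  | bbaabaa => aaabaa => baa => ba => b
  | abbbabbaa => aababbaa => abbaa => aaaa => a
  | abbb => aab

aaa->; aba->; ba->b; bb->a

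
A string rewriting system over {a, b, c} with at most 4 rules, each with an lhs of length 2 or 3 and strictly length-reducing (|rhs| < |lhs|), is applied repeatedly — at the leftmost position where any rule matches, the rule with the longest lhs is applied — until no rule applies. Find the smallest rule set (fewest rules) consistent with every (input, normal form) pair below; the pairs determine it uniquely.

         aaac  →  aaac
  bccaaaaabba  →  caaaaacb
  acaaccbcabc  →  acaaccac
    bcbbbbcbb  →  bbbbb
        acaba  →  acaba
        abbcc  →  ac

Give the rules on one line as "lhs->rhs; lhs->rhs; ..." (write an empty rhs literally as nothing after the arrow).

abc->ac; bba->cb; bc->

  | aaac
  | bccaaaaabba => caaaaabba => caaaaacb
  | acaaccbcabc => acaaccabc => acaaccac
  | bcbbbbcbb => bbbbcbb => bbbbb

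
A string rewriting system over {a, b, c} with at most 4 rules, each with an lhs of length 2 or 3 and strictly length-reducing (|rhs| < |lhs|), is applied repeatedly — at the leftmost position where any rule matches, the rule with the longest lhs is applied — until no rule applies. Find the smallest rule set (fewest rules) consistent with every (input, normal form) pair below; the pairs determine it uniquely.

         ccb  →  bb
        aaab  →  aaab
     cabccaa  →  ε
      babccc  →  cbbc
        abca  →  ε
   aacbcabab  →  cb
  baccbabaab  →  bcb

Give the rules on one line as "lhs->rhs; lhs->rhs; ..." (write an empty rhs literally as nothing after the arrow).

  | ccb => bb
  | aaab
  | cabccaa => abccaa => abbaa => abca => aba => ac => ε
  | babccc => cbccc => cbbc

ac->; ba->c; ca->a; cc->b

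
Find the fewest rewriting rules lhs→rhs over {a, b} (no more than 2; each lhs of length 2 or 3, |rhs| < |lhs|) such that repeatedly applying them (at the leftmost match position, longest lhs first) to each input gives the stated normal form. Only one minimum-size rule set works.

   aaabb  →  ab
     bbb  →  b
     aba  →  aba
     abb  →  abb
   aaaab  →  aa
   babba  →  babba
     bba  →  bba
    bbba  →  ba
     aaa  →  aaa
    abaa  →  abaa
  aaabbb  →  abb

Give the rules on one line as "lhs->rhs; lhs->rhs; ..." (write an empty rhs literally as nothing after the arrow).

aab->; bbb->b

  | aaabb => ab
  | bbb => b
  | aba
  | abb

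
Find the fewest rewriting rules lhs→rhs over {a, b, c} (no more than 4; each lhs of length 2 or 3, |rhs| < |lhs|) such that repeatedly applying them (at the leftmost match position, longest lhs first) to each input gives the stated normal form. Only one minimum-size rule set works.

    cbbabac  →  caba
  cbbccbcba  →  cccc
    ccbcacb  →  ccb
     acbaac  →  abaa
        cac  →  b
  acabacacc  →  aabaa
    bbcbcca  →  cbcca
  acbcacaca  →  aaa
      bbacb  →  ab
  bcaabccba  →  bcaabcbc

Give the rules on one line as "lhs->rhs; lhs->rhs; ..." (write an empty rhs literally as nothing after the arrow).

ac->a; bb->; cac->b; cba->bc

  | cbbabac => cabac => caba
  | cbbccbcba => cccbcba => cccbbc => cccc
  | ccbcacb => ccbbb => ccb
  | acbaac => abaac => abaa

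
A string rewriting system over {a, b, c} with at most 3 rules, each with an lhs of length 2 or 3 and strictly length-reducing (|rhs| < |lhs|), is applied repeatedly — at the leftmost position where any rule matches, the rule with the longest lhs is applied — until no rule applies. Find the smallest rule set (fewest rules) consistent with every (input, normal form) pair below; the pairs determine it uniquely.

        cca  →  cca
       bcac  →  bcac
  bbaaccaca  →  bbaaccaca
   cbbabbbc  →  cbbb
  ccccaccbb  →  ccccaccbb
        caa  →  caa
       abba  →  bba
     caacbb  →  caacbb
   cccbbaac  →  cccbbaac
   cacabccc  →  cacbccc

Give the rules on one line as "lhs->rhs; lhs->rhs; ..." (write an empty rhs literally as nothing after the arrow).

ab->b; bbc->

  | cca
  | bcac
  | bbaaccaca
  | cbbabbbc => cbbbbbc => cbbb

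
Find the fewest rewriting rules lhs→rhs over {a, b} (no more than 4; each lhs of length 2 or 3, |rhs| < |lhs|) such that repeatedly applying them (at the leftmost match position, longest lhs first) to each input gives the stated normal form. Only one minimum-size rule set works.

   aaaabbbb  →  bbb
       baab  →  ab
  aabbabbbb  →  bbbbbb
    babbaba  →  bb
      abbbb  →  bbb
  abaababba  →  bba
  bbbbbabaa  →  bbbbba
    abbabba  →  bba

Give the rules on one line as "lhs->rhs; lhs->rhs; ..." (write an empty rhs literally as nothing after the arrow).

aa->b; aba->; abb->b; baa->a

  | aaaabbbb => baabbbb => abbbb => bbb
  | baab => ab
  | aabbabbbb => bbbabbbb => bbbbbb
  | babbaba => bbaba => bb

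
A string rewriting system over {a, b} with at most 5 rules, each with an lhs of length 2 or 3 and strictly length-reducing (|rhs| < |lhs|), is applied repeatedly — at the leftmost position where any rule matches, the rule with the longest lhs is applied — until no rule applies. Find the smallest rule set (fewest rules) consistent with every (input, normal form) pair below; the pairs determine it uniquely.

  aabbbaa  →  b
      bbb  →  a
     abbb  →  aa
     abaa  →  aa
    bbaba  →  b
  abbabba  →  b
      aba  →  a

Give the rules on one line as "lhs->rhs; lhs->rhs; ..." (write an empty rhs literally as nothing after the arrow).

aaa->b; aab->b; ba->; bbb->a

  | aabbbaa => bbbaa => aaa => b
  | bbb => a
  | abbb => aa
  | abaa => aa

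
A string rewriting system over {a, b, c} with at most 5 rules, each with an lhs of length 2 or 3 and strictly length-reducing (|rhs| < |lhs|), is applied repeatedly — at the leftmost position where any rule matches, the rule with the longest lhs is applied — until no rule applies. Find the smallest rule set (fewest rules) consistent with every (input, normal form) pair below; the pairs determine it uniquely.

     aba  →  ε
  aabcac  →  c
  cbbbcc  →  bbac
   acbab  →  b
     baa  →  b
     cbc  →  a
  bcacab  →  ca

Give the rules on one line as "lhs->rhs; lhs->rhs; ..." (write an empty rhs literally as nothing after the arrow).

  | aba => aa => ε
  | aabcac => bcac => aac => c
  | cbbbcc => bbbcc => bbac
  | acbab => abab => aab => b

aa->; ab->a; bc->a; cb->b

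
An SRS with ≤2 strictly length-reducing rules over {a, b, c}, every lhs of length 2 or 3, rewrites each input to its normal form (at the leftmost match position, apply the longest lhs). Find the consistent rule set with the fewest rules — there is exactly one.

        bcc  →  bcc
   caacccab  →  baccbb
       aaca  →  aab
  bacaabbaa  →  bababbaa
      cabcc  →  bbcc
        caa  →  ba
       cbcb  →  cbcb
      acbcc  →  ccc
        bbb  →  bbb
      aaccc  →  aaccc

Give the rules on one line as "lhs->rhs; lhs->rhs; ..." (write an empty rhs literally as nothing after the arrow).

acb->c; ca->b

  | bcc
  | caacccab => bacccab => baccbb
  | aaca => aab
  | bacaabbaa => bababbaa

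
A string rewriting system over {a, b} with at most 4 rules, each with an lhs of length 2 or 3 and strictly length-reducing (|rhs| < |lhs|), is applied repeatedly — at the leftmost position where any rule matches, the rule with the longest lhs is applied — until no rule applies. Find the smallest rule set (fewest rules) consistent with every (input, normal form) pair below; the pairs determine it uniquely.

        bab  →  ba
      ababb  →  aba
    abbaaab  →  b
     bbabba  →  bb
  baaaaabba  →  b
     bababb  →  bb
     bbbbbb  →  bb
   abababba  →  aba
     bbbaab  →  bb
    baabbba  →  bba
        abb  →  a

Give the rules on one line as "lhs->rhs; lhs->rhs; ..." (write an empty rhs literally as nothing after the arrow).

  | bab => ba
  | ababb => abab => aba
  | abbaaab => aaaab => aab => b
  | bbabba => bbaba => bbaa => bb

aa->; abb->a; bab->ba; bbb->bb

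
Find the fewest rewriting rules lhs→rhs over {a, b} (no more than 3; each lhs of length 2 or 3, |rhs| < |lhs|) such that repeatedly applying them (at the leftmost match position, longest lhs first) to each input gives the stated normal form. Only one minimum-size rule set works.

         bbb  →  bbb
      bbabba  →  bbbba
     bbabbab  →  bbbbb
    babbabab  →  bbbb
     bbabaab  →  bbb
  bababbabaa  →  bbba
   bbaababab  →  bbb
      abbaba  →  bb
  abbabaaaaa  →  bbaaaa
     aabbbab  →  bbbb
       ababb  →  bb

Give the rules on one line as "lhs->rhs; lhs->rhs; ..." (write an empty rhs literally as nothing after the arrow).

ab->b; aba->

  | bbb
  | bbabba => bbbba
  | bbabbab => bbbbab => bbbbb
  | babbabab => bbbabab => bbbb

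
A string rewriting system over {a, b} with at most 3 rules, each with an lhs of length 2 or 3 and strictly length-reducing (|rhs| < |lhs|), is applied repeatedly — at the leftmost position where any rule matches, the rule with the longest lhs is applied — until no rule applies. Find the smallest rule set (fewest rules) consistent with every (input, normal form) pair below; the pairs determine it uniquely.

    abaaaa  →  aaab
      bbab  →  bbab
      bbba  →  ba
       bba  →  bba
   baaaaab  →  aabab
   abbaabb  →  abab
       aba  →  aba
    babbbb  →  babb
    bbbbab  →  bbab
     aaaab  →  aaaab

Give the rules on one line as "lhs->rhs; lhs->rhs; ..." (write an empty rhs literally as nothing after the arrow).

  | abaaaa => aabaa => aaab
  | bbab
  | bbba => ba
  | bba

baa->ab; bbb->b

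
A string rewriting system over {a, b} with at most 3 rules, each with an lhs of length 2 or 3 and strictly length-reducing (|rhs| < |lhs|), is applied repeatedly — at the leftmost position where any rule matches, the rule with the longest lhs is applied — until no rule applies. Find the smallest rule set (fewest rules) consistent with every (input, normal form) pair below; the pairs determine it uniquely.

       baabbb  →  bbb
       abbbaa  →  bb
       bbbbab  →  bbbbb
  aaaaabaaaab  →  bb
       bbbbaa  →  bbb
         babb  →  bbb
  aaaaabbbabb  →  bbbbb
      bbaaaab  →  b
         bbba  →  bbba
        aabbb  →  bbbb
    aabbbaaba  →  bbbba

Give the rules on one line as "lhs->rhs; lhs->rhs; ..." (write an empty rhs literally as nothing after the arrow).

  | baabbb => bbb
  | abbbaa => bbbaa => bb
  | bbbbab => bbbbb
  | aaaaabaaaab => baaabaaaab => abaaaab => baaaab => aab => bb

aa->b; ab->b; baa->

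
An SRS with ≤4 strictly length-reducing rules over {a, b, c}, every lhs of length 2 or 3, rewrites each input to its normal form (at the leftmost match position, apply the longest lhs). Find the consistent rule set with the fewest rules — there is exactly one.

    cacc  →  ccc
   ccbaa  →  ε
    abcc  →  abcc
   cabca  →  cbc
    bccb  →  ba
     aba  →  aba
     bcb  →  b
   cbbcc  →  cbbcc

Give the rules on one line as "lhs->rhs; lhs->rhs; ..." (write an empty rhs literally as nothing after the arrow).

  | cacc => ccc
  | ccbaa => aaa => ε
  | abcc
  | cabca => cbca => cbc

aaa->; bcb->b; ca->c; ccb->a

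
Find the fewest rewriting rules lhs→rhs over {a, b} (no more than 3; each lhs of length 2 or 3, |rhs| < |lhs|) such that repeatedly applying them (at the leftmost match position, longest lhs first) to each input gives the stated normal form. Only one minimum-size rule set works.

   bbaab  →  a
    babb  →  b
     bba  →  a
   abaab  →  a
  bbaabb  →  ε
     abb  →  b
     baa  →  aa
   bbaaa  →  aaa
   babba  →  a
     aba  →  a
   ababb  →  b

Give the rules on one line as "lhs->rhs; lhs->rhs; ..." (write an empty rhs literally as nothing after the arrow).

  | bbaab => baab => aab => a
  | babb => abb => b
  | bba => ba => a
  | abaab => aab => a

ab->; ba->a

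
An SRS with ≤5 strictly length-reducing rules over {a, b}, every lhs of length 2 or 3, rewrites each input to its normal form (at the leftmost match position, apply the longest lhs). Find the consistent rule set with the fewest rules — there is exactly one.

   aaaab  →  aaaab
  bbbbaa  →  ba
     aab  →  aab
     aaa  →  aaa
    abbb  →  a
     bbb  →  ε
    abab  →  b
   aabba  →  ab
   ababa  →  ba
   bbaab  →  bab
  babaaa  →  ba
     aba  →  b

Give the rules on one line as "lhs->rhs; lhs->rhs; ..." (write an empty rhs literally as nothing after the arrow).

  | aaaab
  | bbbbaa => baa => ba
  | aab
  | aaa

aba->b; baa->ba; bb->b; bbb->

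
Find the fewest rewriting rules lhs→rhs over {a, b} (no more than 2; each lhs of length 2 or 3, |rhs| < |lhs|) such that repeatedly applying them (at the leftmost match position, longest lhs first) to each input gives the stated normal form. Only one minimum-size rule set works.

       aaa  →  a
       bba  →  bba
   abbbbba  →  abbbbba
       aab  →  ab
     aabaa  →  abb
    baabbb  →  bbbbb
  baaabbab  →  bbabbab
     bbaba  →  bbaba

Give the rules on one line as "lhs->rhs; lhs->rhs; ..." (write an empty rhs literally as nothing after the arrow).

aa->a; baa->bb

  | aaa => aa => a
  | bba
  | abbbbba
  | aab => ab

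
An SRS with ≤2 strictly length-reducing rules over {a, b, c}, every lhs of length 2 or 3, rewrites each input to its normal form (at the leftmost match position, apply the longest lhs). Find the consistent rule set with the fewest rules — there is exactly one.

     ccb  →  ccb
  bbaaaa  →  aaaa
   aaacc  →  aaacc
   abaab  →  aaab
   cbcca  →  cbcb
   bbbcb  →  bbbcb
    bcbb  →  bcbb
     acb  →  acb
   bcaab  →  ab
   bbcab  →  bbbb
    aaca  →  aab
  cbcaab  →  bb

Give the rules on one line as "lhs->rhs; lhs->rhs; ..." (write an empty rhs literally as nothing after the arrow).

  | ccb
  | bbaaaa => baaaa => aaaa
  | aaacc
  | abaab => aaab

ba->a; ca->b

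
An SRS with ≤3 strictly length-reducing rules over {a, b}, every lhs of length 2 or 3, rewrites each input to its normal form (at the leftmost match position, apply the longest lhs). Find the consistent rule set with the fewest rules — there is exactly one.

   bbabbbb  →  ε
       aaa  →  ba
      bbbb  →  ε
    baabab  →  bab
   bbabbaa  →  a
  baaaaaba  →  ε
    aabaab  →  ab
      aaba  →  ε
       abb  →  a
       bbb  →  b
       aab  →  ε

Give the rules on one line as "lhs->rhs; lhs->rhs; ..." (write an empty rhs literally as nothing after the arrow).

aa->b; bb->; bba->

  | bbabbbb => bbbb => bb => ε
  | aaa => ba
  | bbbb => bb => ε
  | baabab => bbbab => bab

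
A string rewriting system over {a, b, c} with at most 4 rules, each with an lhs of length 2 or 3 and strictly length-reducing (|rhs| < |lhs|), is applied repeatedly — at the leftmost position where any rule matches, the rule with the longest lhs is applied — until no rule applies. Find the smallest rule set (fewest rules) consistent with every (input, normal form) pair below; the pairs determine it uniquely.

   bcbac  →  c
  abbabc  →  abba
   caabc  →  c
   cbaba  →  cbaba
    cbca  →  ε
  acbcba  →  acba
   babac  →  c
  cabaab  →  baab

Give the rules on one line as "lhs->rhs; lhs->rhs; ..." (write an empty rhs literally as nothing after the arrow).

  | bcbac => bac => c
  | abbabc => abba
  | caabc => cbc => c
  | cbaba

bac->c; bc->; ca->; caa->c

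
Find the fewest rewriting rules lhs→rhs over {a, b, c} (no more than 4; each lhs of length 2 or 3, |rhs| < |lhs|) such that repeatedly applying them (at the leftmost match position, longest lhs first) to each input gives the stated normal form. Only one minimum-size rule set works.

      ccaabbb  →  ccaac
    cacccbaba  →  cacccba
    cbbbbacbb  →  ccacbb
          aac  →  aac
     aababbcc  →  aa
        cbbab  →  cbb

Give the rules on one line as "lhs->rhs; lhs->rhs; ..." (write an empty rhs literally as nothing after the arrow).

  | ccaabbb => ccaac
  | cacccbaba => cacccba
  | cbbbbacbb => ccbacbb => ccacbb
  | aac

bab->b; bac->ac; bbb->c; bc->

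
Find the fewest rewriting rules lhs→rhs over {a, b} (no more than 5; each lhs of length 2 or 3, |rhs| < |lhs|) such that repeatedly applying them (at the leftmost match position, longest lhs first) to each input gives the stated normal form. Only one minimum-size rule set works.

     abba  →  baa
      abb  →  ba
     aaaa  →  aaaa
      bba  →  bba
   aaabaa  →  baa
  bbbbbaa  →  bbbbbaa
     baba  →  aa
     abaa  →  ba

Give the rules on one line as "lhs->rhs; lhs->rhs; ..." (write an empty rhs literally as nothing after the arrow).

aab->ba; aba->b; abb->ba; bab->a

  | abba => baa
  | abb => ba
  | aaaa
  | bba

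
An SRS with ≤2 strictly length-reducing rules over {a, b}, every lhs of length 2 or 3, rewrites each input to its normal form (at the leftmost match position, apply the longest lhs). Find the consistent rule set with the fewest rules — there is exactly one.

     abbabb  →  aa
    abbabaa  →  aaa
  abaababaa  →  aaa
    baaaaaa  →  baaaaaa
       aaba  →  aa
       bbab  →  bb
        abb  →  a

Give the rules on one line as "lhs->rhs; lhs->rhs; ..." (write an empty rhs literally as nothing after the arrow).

ab->; abb->a

  | abbabb => aabb => aa
  | abbabaa => aabaa => aaa
  | abaababaa => aababaa => aabaa => aaa
  | baaaaaa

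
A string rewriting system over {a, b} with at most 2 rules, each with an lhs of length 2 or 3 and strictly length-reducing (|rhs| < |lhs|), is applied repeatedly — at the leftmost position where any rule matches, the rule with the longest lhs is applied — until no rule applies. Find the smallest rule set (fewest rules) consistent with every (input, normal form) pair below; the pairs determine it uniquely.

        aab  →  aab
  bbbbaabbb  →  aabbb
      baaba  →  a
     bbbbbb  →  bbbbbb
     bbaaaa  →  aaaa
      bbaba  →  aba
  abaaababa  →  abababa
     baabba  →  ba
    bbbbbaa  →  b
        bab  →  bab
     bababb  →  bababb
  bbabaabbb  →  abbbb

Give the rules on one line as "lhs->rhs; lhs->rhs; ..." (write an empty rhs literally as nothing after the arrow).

baa->b; bba->a

  | aab
  | bbbbaabbb => bbaabbb => aabbb
  | baaba => bba => a
  | bbbbbb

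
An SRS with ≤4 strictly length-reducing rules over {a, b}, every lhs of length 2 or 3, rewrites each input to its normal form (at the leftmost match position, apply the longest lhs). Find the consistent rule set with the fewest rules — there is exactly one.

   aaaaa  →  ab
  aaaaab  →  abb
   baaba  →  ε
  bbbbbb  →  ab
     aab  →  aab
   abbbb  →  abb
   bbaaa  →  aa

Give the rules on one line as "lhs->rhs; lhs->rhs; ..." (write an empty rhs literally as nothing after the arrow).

aaa->ab; ba->b; bba->; bbb->aa

  | aaaaa => abaa => aba => ab
  | aaaaab => abaab => abab => abb
  | baaba => baba => bba => ε
  | bbbbbb => aabbb => aaaa => aba => ab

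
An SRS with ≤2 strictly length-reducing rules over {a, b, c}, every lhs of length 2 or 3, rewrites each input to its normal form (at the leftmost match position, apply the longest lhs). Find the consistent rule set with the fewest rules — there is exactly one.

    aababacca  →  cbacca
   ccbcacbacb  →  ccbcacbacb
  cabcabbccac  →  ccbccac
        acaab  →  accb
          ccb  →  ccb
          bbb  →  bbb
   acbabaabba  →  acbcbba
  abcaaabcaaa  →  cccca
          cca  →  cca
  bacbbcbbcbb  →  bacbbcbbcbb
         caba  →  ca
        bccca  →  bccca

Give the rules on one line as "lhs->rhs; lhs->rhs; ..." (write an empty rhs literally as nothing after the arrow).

aa->c; ab->

  | aababacca => cbabacca => cbacca
  | ccbcacbacb
  | cabcabbccac => ccabbccac => ccbccac
  | acaab => accb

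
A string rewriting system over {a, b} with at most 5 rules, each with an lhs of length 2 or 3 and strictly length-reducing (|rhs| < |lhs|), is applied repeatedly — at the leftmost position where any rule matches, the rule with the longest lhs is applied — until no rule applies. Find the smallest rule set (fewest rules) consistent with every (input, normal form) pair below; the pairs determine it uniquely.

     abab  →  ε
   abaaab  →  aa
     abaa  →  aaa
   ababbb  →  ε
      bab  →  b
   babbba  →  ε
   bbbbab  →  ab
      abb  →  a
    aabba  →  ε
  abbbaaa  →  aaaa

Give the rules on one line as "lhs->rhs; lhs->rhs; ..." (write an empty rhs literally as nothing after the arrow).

  | abab => aab => ε
  | abaaab => aaaab => aa
  | abaa => aaa
  | ababbb => aabbb => bb => ε

aab->; aba->aa; ba->; bb->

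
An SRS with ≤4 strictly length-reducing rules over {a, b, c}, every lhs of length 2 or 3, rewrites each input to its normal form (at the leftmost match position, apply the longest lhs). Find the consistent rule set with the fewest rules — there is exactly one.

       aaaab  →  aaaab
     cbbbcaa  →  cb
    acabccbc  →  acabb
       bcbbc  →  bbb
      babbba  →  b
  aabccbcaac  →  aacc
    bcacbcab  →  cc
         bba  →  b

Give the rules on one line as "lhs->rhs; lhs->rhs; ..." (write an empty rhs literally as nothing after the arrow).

ba->c; bab->; bc->b

  | aaaab
  | cbbbcaa => cbbbaa => cbbca => cbba => cbc => cb
  | acabccbc => acabcbc => acabbc => acabb
  | bcbbc => bbbc => bbb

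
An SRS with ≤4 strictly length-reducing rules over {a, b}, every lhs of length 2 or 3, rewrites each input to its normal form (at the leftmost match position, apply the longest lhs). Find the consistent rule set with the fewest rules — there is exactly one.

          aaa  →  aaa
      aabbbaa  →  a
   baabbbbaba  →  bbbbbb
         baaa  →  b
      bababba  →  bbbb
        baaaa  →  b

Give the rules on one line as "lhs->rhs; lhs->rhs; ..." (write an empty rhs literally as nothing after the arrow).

  | aaa
  | aabbbaa => abaa => a
  | baabbbbaba => babbbbaba => bbbbbaba => bbbbbba => bbbbbb
  | baaa => baa => ba => b

aba->; abb->; ba->b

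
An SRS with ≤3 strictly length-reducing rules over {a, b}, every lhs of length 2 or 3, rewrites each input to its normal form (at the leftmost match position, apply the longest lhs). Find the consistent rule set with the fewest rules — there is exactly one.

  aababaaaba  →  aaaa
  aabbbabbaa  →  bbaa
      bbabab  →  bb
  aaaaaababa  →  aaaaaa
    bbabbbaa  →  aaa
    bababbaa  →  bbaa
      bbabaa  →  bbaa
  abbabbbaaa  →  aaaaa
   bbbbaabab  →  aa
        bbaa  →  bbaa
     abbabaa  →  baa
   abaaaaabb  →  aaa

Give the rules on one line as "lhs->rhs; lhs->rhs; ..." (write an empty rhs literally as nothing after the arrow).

  | aababaaaba => aabaaaba => aaaaba => aaaa
  | aabbbabbaa => abbabbaa => babbaa => bbaa
  | bbabab => bbab => bb
  | aaaaaababa => aaaaaaba => aaaaaa

ab->; bbb->aa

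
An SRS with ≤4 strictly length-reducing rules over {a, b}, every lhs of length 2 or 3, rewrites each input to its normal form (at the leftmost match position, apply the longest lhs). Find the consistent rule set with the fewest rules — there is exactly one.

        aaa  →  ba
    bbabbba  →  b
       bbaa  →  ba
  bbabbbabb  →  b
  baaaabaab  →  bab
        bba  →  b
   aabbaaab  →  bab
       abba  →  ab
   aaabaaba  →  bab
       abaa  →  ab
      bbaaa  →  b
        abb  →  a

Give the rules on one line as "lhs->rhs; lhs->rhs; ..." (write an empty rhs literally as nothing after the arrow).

  | aaa => ba
  | bbabbba => bbbba => bba => b
  | bbaa => ba
  | bbabbbabb => bbbbabb => bbabb => bbb => b

aa->b; baa->b; bb->; bba->b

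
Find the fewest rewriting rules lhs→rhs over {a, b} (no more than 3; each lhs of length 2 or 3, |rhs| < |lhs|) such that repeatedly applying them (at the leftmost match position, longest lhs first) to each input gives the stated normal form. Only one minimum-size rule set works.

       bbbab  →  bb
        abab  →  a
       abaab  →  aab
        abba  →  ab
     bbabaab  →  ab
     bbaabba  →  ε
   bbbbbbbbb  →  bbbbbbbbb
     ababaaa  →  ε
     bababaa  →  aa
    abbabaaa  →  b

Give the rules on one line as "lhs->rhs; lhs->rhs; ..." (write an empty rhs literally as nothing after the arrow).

  | bbbab => bb
  | abab => a
  | abaab => aab
  | abba => ab

aaa->b; ba->; bab->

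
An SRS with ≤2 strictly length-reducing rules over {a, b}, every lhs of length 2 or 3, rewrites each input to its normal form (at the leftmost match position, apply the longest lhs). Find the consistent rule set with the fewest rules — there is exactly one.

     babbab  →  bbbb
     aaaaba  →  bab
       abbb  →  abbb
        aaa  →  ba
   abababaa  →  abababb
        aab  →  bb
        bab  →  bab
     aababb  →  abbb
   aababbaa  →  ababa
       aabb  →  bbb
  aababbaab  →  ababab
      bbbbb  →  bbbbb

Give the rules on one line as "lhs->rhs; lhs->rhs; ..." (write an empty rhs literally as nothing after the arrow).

  | babbab => baabb => bbbb
  | aaaaba => baaba => bbba => bab
  | abbb
  | aaa => ba

aa->b; bba->ab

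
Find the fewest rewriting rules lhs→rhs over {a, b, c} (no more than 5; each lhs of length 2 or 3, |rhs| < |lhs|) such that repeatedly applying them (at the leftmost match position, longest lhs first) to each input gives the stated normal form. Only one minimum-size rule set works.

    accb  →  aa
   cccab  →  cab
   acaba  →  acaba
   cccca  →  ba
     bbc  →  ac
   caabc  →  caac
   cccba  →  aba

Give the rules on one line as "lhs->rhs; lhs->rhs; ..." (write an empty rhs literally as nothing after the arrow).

  | accb => abb => aa
  | cccab => bcab => cab
  | acaba
  | cccca => bcca => cca => ba

bb->a; bc->c; bcb->ab; cc->b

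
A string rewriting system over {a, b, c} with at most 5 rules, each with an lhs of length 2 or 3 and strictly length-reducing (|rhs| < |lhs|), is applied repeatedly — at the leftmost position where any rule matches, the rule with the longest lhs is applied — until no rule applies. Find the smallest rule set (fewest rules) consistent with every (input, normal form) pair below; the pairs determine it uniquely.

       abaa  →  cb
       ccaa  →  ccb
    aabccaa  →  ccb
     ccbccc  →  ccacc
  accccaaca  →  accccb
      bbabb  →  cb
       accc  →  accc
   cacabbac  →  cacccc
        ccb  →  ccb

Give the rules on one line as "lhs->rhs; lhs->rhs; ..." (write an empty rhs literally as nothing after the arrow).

aa->b; ab->c; ba->c; bc->a

  | abaa => caa => cb
  | ccaa => ccb
  | aabccaa => bbccaa => bacaa => ccaa => ccb
  | ccbccc => ccacc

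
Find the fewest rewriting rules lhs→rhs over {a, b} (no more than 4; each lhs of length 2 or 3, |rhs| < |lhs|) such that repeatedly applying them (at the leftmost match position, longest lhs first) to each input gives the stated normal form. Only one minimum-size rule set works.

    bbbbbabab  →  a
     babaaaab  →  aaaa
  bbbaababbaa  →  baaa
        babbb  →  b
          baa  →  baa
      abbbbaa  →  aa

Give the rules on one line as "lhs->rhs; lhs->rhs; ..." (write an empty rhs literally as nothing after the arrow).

ab->a; aba->a; bab->; bb->b

  | bbbbbabab => bbbbabab => bbbabab => bbabab => babab => ab => a
  | babaaaab => aaaab => aaaa
  | bbbaababbaa => bbaababbaa => baababbaa => baabbaa => baabaa => baaa
  | babbb => bb => b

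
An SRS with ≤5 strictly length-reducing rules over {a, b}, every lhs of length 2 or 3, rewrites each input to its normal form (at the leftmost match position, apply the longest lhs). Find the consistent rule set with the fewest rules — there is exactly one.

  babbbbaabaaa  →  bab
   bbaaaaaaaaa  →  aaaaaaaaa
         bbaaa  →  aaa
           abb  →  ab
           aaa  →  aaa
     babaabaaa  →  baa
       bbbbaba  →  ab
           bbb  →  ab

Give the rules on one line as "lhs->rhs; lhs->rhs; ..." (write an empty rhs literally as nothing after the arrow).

aba->b; bb->b; bba->a; bbb->ab

  | babbbbaabaaa => baabbaabaaa => baaaabaaa => baaabaa => baaba => bab
  | bbaaaaaaaaa => aaaaaaaaa
  | bbaaa => aaa
  | abb => ab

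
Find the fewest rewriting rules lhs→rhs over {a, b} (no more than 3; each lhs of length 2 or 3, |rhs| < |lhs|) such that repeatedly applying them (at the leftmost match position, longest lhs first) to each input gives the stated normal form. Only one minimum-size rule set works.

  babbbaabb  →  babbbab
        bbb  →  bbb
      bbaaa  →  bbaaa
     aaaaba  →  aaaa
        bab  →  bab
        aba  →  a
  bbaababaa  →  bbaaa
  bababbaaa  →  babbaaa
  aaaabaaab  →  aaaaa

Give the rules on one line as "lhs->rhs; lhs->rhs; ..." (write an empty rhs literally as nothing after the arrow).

  | babbbaabb => babbbab
  | bbb
  | bbaaa
  | aaaaba => aaaa

aab->a; aba->a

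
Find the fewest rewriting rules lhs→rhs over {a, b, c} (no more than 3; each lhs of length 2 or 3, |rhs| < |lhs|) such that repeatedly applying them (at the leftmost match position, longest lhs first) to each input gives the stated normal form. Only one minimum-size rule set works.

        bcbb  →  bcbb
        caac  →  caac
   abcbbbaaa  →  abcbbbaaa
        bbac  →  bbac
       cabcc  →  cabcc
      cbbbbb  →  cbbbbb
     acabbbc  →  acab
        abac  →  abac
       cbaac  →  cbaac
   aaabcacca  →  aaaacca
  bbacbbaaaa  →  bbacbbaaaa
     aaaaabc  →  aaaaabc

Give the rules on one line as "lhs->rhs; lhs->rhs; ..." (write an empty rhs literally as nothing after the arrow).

  | bcbb
  | caac
  | abcbbbaaa
  | bbac

bbc->; bca->a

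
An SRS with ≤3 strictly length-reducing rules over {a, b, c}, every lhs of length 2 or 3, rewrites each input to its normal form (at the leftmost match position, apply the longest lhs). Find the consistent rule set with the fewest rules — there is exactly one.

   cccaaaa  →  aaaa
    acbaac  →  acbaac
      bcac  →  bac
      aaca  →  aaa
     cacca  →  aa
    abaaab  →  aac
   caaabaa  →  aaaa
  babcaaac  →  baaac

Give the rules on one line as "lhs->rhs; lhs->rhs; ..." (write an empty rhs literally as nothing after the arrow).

  | cccaaaa => ccaaaa => caaaa => aaaa
  | acbaac
  | bcac => bac
  | aaca => aaa

ab->c; ca->a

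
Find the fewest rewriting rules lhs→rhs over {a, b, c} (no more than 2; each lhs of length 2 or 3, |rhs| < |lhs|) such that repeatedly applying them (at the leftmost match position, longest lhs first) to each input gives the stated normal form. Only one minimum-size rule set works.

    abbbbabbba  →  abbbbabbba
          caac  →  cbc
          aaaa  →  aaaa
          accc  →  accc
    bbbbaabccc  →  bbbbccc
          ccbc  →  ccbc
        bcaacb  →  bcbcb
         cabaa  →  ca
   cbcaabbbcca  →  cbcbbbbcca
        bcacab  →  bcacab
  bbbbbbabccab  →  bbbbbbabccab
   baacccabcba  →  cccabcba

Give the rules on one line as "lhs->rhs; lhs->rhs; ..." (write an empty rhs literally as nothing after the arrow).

  | abbbbabbba
  | caac => cbc
  | aaaa
  | accc

baa->; caa->cb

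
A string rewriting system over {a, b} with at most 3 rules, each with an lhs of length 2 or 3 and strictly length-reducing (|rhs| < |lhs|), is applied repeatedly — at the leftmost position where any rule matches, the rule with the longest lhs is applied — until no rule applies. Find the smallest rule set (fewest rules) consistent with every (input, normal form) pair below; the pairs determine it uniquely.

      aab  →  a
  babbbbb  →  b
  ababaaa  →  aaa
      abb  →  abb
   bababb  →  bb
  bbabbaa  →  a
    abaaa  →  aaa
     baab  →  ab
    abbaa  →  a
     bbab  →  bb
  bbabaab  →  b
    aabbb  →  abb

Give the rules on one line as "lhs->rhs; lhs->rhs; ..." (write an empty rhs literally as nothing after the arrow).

aab->a; ba->; bbb->b

  | aab => a
  | babbbbb => bbbbb => bbb => b
  | ababaaa => abaaa => aaa
  | abb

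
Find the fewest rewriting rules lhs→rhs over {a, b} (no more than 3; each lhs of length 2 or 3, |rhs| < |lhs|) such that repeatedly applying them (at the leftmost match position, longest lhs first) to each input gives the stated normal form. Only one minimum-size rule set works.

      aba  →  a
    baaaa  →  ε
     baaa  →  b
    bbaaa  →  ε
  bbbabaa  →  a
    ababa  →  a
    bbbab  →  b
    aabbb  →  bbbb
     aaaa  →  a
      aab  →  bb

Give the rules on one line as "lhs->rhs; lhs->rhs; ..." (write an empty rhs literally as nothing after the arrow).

aa->b; ba->; bba->a

  | aba => a
  | baaaa => aaa => ba => ε
  | baaa => aa => b
  | bbaaa => aaa => ba => ε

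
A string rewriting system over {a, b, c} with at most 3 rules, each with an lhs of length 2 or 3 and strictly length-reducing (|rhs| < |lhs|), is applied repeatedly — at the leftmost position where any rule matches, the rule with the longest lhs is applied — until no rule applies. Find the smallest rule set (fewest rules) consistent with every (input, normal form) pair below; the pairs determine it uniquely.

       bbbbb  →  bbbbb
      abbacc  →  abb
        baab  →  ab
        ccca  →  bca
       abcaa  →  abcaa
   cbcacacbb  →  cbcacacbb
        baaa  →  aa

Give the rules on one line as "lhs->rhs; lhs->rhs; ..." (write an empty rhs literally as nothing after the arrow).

ba->; cc->b

  | bbbbb
  | abbacc => abcc => abb
  | baab => ab
  | ccca => bca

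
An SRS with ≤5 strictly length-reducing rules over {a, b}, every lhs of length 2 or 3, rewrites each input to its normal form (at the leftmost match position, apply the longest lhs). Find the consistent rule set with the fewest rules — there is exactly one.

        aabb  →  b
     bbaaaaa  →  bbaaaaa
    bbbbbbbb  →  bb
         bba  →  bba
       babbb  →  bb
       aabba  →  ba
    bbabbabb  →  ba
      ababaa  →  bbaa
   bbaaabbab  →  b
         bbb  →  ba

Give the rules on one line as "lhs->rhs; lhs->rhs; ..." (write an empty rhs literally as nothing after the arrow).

  | aabb => b
  | bbaaaaa
  | bbbbbbbb => babbbbb => babbb => bab => bb
  | bba

aab->; ab->b; abb->a; bbb->ba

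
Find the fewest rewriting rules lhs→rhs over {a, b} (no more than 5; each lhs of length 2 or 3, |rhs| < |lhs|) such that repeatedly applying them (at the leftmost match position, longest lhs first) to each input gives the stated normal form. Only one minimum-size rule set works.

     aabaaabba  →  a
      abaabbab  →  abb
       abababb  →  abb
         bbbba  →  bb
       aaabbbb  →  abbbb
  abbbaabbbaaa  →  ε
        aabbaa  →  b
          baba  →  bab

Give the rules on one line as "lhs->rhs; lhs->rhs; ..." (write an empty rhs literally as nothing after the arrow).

  | aabaaabba => aaabba => abba => a
  | abaabbab => ababbab => abbbab => abb
  | abababb => abbabb => abb
  | bbbba => bb

aa->; aab->; aba->ab; bba->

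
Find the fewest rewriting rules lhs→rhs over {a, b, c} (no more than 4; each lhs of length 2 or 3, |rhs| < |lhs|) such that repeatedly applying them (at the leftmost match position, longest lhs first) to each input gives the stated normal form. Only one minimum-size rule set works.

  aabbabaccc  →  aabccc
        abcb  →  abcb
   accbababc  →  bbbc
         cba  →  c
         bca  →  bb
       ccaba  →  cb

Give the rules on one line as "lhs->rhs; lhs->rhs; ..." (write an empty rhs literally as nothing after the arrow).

acc->bb; ba->; ca->b

  | aabbabaccc => aabbaccc => aabccc
  | abcb
  | accbababc => bbbababc => bbbabc => bbbc
  | cba => c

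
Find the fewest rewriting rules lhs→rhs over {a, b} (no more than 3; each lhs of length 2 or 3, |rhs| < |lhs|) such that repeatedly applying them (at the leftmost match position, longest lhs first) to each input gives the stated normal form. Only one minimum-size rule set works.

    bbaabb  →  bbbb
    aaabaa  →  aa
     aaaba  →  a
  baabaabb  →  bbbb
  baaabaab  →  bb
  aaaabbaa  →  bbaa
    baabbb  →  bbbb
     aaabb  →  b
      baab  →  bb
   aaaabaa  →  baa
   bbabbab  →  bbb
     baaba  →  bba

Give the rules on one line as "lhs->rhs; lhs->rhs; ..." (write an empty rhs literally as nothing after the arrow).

  | bbaabb => bbbb
  | aaabaa => abaa => aa
  | aaaba => aba => a
  | baabaabb => bbaabb => bbbb

aab->b; ab->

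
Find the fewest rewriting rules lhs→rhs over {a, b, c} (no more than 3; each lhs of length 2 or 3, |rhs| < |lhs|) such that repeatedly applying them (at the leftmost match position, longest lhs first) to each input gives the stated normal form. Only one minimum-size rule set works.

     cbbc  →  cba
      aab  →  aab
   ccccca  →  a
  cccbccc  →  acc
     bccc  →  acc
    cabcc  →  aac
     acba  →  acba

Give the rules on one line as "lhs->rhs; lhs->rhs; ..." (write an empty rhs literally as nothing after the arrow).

bc->a; ca->a

  | cbbc => cba
  | aab
  | ccccca => cccca => ccca => cca => ca => a
  | cccbccc => cccacc => ccacc => cacc => acc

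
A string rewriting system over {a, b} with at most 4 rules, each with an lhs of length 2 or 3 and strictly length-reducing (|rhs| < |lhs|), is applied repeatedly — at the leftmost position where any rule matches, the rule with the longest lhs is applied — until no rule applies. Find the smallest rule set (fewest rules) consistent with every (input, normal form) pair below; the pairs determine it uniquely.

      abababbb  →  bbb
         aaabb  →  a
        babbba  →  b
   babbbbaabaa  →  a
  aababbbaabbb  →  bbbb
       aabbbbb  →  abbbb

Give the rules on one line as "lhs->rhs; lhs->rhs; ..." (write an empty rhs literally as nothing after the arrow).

aab->a; aba->b; ba->; bab->

  | abababbb => bbabbb => bbb
  | aaabb => aab => a
  | babbba => bba => b
  | babbbbaabaa => bbbaabaa => bbabaa => baa => a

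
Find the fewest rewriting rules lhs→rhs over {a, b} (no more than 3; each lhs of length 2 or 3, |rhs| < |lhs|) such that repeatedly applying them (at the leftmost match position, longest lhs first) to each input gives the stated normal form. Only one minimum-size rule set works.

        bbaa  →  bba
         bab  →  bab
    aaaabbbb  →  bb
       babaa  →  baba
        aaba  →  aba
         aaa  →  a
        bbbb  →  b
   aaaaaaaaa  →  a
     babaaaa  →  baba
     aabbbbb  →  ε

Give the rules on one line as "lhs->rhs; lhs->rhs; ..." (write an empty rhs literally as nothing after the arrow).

aa->a; abb->; bbb->

  | bbaa => bba
  | bab
  | aaaabbbb => aaabbbb => aabbbb => abbbb => bb
  | babaa => baba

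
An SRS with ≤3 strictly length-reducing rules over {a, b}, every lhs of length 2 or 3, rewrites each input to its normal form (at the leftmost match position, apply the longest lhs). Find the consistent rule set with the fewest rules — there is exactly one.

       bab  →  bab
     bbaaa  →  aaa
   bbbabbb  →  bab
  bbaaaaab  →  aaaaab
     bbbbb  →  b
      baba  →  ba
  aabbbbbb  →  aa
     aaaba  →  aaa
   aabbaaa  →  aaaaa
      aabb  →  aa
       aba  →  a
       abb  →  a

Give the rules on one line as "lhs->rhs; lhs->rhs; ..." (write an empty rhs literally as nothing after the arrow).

aba->a; bb->

  | bab
  | bbaaa => aaa
  | bbbabbb => babbb => bab
  | bbaaaaab => aaaaab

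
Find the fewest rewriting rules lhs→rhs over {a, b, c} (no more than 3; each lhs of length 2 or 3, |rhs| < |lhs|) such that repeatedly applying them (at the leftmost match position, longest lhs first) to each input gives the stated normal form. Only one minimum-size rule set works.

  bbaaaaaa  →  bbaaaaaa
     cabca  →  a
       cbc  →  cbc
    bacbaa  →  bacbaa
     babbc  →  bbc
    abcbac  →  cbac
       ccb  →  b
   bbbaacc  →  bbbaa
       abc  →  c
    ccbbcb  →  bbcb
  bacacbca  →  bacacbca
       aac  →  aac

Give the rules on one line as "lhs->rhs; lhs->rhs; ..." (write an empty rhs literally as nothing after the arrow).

ab->; cc->

  | bbaaaaaa
  | cabca => cca => a
  | cbc
  | bacbaa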